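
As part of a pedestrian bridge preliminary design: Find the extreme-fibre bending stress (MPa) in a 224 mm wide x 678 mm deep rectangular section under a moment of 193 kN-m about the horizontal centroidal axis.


I = b * h^3 / 12 = 224 * 678^3 / 12 = 5817760704.0 mm^4
y = h / 2 = 678 / 2 = 339.0 mm
M = 193 kN-m = 193000000.0 N-mm
sigma = M * y / I = 193000000.0 * 339.0 / 5817760704.0
= 11.25 MPa

11.25 MPa


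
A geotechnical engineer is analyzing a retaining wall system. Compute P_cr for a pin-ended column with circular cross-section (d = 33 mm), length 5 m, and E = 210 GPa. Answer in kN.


I = pi * d^4 / 64 = 58213.76 mm^4
L = 5000.0 mm
P_cr = pi^2 * E * I / L^2
= 9.8696 * 210000.0 * 58213.76 / 5000.0^2
= 4826.19 N = 4.8262 kN

4.8262 kN


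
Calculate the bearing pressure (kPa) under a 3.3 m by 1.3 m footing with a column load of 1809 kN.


A = 3.3 * 1.3 = 4.29 m^2
q = P / A = 1809 / 4.29
= 421.6783 kPa

421.6783 kPa


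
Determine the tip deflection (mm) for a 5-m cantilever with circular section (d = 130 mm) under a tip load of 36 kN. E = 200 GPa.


I = pi * d^4 / 64 = pi * 130^4 / 64 = 14019848.09 mm^4
L = 5000.0 mm, P = 36000.0 N, E = 200000.0 MPa
delta = P * L^3 / (3 * E * I)
= 36000.0 * 5000.0^3 / (3 * 200000.0 * 14019848.09)
= 534.9559 mm

534.9559 mm


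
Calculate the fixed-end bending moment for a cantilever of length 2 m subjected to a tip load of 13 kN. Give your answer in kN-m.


For a cantilever with a point load at the free end:
M_max = P * L = 13 * 2 = 26 kN-m

26 kN-m


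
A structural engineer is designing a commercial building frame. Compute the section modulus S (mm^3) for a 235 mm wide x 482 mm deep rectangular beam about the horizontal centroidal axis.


S = b * h^2 / 6
= 235 * 482^2 / 6
= 235 * 232324 / 6
= 9099356.67 mm^3

9099356.67 mm^3


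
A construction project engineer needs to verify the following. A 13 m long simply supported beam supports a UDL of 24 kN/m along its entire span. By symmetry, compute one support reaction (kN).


Total load = w * L = 24 * 13 = 312 kN
By symmetry, each reaction R = total / 2 = 312 / 2 = 156.0 kN

156.0 kN


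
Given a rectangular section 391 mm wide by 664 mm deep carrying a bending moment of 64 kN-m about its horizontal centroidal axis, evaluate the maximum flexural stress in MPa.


I = b * h^3 / 12 = 391 * 664^3 / 12 = 9538931925.33 mm^4
y = h / 2 = 664 / 2 = 332.0 mm
M = 64 kN-m = 64000000.0 N-mm
sigma = M * y / I = 64000000.0 * 332.0 / 9538931925.33
= 2.23 MPa

2.23 MPa


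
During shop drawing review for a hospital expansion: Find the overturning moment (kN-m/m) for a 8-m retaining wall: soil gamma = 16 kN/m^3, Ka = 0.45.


Pa = 0.5 * Ka * gamma * H^2
= 0.5 * 0.45 * 16 * 8^2
= 230.4 kN/m
Arm = H / 3 = 8 / 3 = 2.6667 m
Mo = Pa * arm = Pa * H / 3 = 230.4 * 8 / 3 = 614.4 kN-m/m

614.4 kN-m/m


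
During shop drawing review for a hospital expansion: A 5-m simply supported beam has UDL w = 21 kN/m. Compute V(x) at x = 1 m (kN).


R_A = w * L / 2 = 21 * 5 / 2 = 52.5 kN
V(x) = R_A - w * x = 52.5 - 21 * 1
= 31.5 kN

31.5 kN


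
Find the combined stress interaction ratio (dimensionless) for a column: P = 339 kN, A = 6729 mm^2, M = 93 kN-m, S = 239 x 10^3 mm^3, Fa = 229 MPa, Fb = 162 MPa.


f_a = P / A = 339000.0 / 6729 = 50.379 MPa
f_b = M / S = 93000000.0 / 239000.0 = 389.1213 MPa
Ratio = f_a / Fa + f_b / Fb
= 50.379 / 229 + 389.1213 / 162
= 2.622 (dimensionless)

2.622 (dimensionless)


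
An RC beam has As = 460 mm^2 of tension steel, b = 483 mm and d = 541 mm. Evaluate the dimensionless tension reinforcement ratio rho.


rho = As / (b * d)
= 460 / (483 * 541)
= 460 / 261303
= 0.00176 (dimensionless)

0.00176 (dimensionless)


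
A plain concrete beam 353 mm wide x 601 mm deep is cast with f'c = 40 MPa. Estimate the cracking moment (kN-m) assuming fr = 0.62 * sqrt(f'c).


fr = 0.62 * sqrt(40) = 0.62 * 6.3246 = 3.9212 MPa
I = 353 * 601^3 / 12 = 6385822979.42 mm^4
y_t = 300.5 mm
M_cr = fr * I / y_t = 3.9212 * 6385822979.42 / 300.5 N-mm
= 83.3286 kN-m

83.3286 kN-m


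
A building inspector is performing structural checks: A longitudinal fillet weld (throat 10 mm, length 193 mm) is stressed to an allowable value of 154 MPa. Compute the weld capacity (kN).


Strength = throat * length * allowable stress
= 10 * 193 * 154 N
= 297220 N
= 297.22 kN

297.22 kN


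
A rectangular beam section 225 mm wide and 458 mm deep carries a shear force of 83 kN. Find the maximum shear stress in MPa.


A = b * h = 225 * 458 = 103050 mm^2
V = 83 kN = 83000.0 N
tau_max = 1.5 * V / A = 1.5 * 83000.0 / 103050
= 1.2082 MPa

1.2082 MPa


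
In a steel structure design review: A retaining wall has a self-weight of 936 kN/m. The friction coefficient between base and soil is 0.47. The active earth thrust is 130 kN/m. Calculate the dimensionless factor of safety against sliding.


Resisting force = mu * W = 0.47 * 936 = 439.92 kN/m
FOS = Resisting / Driving = 439.92 / 130
= 3.384 (dimensionless)

3.384 (dimensionless)


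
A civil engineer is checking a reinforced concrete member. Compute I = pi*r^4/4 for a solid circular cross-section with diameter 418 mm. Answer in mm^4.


r = d / 2 = 418 / 2 = 209.0 mm
I = pi * r^4 / 4 = pi * 209.0^4 / 4
= 1498563070.0 mm^4

1498563070.0 mm^4


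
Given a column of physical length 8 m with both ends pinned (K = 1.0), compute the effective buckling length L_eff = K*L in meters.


L_eff = K * L
= 1.0 * 8
= 8.0 m

8.0 m


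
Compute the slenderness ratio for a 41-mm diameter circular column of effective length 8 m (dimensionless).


Radius of gyration r = d / 4 = 41 / 4 = 10.25 mm
L_eff = 8000.0 mm
Slenderness ratio = L / r = 8000.0 / 10.25 = 780.49 (dimensionless)

780.49 (dimensionless)


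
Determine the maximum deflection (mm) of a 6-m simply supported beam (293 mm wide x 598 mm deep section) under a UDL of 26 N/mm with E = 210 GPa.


I = 293 * 598^3 / 12 = 5221435604.67 mm^4
L = 6000.0 mm, w = 26 N/mm, E = 210000.0 MPa
delta = 5 * w * L^4 / (384 * E * I)
= 5 * 26 * 6000.0^4 / (384 * 210000.0 * 5221435604.67)
= 0.4001 mm

0.4001 mm


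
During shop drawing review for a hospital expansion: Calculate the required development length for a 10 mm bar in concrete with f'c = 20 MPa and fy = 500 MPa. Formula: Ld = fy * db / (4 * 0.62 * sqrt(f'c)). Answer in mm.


Ld = (fy * db) / (4 * 0.62 * sqrt(f'c))
= (500 * 10) / (4 * 0.62 * sqrt(20))
= 5000 / 11.0909
= 450.82 mm

450.82 mm


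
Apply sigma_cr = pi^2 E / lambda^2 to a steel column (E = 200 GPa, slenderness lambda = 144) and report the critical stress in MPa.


sigma_cr = pi^2 * E / lambda^2
= 9.8696 * 200000.0 / 144^2
= 9.8696 * 200000.0 / 20736
= 95.1929 MPa

95.1929 MPa


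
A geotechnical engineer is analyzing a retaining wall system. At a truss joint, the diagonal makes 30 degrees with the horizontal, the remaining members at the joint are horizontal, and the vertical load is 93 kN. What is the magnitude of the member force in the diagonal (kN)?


At the joint, only the diagonal has a vertical component, so vertical equilibrium gives:
F * sin(30) = 93
F = 93 / sin(30)
= 93 / 0.5
= 186.0 kN

186.0 kN


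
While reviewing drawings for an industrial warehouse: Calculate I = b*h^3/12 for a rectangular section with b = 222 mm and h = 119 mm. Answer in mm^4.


I = b * h^3 / 12
= 222 * 119^3 / 12
= 222 * 1685159 / 12
= 31175441.5 mm^4

31175441.5 mm^4


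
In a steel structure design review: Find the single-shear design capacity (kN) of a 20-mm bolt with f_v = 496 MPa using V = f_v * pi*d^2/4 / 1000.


A = pi * d^2 / 4 = pi * 20^2 / 4 = 314.1593 mm^2
V = f_v * A / 1000 = 496 * 314.1593 / 1000
= 155.823 kN

155.823 kN


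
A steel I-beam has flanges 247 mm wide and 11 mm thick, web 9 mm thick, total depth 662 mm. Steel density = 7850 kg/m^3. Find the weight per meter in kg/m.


A_flanges = 2 * 247 * 11 = 5434 mm^2
A_web = (662 - 2 * 11) * 9 = 5760 mm^2
A_total = 5434 + 5760 = 11194 mm^2 = 0.011194 m^2
Weight = rho * A = 7850 * 0.011194 = 87.8729 kg/m

87.8729 kg/m


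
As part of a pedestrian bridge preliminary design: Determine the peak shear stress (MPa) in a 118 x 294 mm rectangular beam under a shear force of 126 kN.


A = b * h = 118 * 294 = 34692 mm^2
V = 126 kN = 126000.0 N
tau_max = 1.5 * V / A = 1.5 * 126000.0 / 34692
= 5.4479 MPa

5.4479 MPa


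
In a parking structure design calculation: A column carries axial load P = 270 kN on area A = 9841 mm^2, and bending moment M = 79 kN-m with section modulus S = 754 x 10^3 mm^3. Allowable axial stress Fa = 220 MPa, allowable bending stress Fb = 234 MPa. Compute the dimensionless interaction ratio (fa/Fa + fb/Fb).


f_a = P / A = 270000.0 / 9841 = 27.4362 MPa
f_b = M / S = 79000000.0 / 754000.0 = 104.7745 MPa
Ratio = f_a / Fa + f_b / Fb
= 27.4362 / 220 + 104.7745 / 234
= 0.5725 (dimensionless)

0.5725 (dimensionless)


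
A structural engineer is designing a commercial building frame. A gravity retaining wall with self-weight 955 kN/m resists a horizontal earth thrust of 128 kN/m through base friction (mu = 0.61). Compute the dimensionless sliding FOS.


Resisting force = mu * W = 0.61 * 955 = 582.55 kN/m
FOS = Resisting / Driving = 582.55 / 128
= 4.5512 (dimensionless)

4.5512 (dimensionless)


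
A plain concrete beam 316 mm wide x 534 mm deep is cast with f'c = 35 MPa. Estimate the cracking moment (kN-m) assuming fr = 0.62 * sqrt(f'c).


fr = 0.62 * sqrt(35) = 0.62 * 5.9161 = 3.668 MPa
I = 316 * 534^3 / 12 = 4009863672.0 mm^4
y_t = 267.0 mm
M_cr = fr * I / y_t = 3.668 * 4009863672.0 / 267.0 N-mm
= 55.0864 kN-m

55.0864 kN-m


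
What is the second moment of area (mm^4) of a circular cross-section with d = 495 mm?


r = d / 2 = 495 / 2 = 247.5 mm
I = pi * r^4 / 4 = pi * 247.5^4 / 4
= 2947071648.52 mm^4

2947071648.52 mm^4


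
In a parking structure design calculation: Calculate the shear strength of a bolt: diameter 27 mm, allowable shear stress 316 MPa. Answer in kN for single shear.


A = pi * d^2 / 4 = pi * 27^2 / 4 = 572.5553 mm^2
V = f_v * A / 1000 = 316 * 572.5553 / 1000
= 180.9275 kN

180.9275 kN


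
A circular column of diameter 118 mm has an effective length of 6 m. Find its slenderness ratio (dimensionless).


Radius of gyration r = d / 4 = 118 / 4 = 29.5 mm
L_eff = 6000.0 mm
Slenderness ratio = L / r = 6000.0 / 29.5 = 203.39 (dimensionless)

203.39 (dimensionless)


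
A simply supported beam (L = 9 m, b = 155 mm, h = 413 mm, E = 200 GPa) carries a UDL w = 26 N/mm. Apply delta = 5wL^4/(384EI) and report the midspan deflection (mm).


I = 155 * 413^3 / 12 = 909914544.58 mm^4
L = 9000.0 mm, w = 26 N/mm, E = 200000.0 MPa
delta = 5 * w * L^4 / (384 * E * I)
= 5 * 26 * 9000.0^4 / (384 * 200000.0 * 909914544.58)
= 12.2054 mm

12.2054 mm


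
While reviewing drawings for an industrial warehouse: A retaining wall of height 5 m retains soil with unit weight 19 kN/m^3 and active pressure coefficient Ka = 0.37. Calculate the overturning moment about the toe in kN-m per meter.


Pa = 0.5 * Ka * gamma * H^2
= 0.5 * 0.37 * 19 * 5^2
= 87.875 kN/m
Arm = H / 3 = 5 / 3 = 1.6667 m
Mo = Pa * arm = Pa * H / 3 = 87.875 * 5 / 3 = 146.4583 kN-m/m

146.4583 kN-m/m


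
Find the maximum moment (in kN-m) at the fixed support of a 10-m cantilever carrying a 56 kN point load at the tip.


For a cantilever with a point load at the free end:
M_max = P * L = 56 * 10 = 560 kN-m

560 kN-m


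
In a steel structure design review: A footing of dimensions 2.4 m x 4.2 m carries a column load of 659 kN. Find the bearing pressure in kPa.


A = 2.4 * 4.2 = 10.08 m^2
q = P / A = 659 / 10.08
= 65.377 kPa

65.377 kPa


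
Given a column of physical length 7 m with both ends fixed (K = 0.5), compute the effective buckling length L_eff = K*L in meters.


L_eff = K * L
= 0.5 * 7
= 3.5 m

3.5 m


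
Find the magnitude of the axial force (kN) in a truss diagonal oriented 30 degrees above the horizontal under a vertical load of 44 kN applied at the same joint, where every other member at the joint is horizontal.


At the joint, only the diagonal has a vertical component, so vertical equilibrium gives:
F * sin(30) = 44
F = 44 / sin(30)
= 44 / 0.5
= 88.0 kN

88.0 kN


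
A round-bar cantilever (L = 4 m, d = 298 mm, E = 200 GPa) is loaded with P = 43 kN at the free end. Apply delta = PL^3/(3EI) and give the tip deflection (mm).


I = pi * d^4 / 64 = pi * 298^4 / 64 = 387110503.31 mm^4
L = 4000.0 mm, P = 43000.0 N, E = 200000.0 MPa
delta = P * L^3 / (3 * E * I)
= 43000.0 * 4000.0^3 / (3 * 200000.0 * 387110503.31)
= 11.8485 mm

11.8485 mm


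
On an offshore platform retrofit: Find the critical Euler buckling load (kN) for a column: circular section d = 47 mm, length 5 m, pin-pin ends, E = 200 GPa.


I = pi * d^4 / 64 = 239530.78 mm^4
L = 5000.0 mm
P_cr = pi^2 * E * I / L^2
= 9.8696 * 200000.0 * 239530.78 / 5000.0^2
= 18912.59 N = 18.9126 kN

18.9126 kN


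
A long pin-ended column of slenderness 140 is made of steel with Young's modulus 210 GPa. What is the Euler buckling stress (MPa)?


sigma_cr = pi^2 * E / lambda^2
= 9.8696 * 210000.0 / 140^2
= 9.8696 * 210000.0 / 19600
= 105.7458 MPa

105.7458 MPa


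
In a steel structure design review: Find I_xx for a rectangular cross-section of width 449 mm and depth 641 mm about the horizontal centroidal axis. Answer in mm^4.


I = b * h^3 / 12
= 449 * 641^3 / 12
= 449 * 263374721 / 12
= 9854604144.08 mm^4

9854604144.08 mm^4


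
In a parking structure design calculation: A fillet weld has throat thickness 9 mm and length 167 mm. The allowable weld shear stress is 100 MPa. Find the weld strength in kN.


Strength = throat * length * allowable stress
= 9 * 167 * 100 N
= 150300 N
= 150.3 kN

150.3 kN


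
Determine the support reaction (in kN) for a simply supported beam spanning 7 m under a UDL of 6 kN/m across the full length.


Total load = w * L = 6 * 7 = 42 kN
By symmetry, each reaction R = total / 2 = 42 / 2 = 21.0 kN

21.0 kN


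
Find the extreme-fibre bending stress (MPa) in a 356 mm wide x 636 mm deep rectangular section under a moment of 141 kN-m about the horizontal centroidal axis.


I = b * h^3 / 12 = 356 * 636^3 / 12 = 7632030528.0 mm^4
y = h / 2 = 636 / 2 = 318.0 mm
M = 141 kN-m = 141000000.0 N-mm
sigma = M * y / I = 141000000.0 * 318.0 / 7632030528.0
= 5.87 MPa

5.87 MPa


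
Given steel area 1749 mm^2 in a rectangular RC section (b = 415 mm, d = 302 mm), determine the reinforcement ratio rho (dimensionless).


rho = As / (b * d)
= 1749 / (415 * 302)
= 1749 / 125330
= 0.013955 (dimensionless)

0.013955 (dimensionless)


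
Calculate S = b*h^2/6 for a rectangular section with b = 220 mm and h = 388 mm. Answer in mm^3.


S = b * h^2 / 6
= 220 * 388^2 / 6
= 220 * 150544 / 6
= 5519946.67 mm^3

5519946.67 mm^3


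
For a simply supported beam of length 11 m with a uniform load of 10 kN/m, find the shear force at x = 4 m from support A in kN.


R_A = w * L / 2 = 10 * 11 / 2 = 55.0 kN
V(x) = R_A - w * x = 55.0 - 10 * 4
= 15.0 kN

15.0 kN


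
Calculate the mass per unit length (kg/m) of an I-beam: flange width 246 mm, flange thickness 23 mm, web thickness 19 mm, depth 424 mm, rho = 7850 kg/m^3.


A_flanges = 2 * 246 * 23 = 11316 mm^2
A_web = (424 - 2 * 23) * 19 = 7182 mm^2
A_total = 11316 + 7182 = 18498 mm^2 = 0.018498 m^2
Weight = rho * A = 7850 * 0.018498 = 145.2093 kg/m

145.2093 kg/m


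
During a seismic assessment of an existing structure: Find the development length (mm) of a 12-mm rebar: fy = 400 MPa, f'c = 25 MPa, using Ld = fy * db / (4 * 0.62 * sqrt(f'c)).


Ld = (fy * db) / (4 * 0.62 * sqrt(f'c))
= (400 * 12) / (4 * 0.62 * sqrt(25))
= 4800 / 12.4
= 387.1 mm

387.1 mm


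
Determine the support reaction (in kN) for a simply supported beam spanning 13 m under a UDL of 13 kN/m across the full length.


Total load = w * L = 13 * 13 = 169 kN
By symmetry, each reaction R = total / 2 = 169 / 2 = 84.5 kN

84.5 kN


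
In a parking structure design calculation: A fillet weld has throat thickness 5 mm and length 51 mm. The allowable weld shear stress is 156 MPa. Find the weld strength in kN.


Strength = throat * length * allowable stress
= 5 * 51 * 156 N
= 39780 N
= 39.78 kN

39.78 kN


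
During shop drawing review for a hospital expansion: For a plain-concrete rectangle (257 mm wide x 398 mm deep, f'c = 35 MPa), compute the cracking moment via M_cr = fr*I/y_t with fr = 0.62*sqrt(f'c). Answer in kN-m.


fr = 0.62 * sqrt(35) = 0.62 * 5.9161 = 3.668 MPa
I = 257 * 398^3 / 12 = 1350209295.33 mm^4
y_t = 199.0 mm
M_cr = fr * I / y_t = 3.668 * 1350209295.33 / 199.0 N-mm
= 24.8871 kN-m

24.8871 kN-m


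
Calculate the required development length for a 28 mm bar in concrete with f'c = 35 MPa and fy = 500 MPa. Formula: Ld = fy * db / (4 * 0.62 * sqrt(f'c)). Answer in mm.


Ld = (fy * db) / (4 * 0.62 * sqrt(f'c))
= (500 * 28) / (4 * 0.62 * sqrt(35))
= 14000 / 14.6719
= 954.21 mm

954.21 mm


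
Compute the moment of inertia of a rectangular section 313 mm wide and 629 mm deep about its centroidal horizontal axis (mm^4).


I = b * h^3 / 12
= 313 * 629^3 / 12
= 313 * 248858189 / 12
= 6491051096.42 mm^4

6491051096.42 mm^4


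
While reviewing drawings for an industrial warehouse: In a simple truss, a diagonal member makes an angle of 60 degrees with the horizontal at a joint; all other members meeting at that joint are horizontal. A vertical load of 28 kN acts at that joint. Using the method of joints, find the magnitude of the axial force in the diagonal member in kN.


At the joint, only the diagonal has a vertical component, so vertical equilibrium gives:
F * sin(60) = 28
F = 28 / sin(60)
= 28 / 0.866025
= 32.33 kN

32.33 kN


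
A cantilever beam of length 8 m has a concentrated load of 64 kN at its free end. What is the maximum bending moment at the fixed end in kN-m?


For a cantilever with a point load at the free end:
M_max = P * L = 64 * 8 = 512 kN-m

512 kN-m


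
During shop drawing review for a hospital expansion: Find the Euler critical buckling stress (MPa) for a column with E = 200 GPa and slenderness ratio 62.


sigma_cr = pi^2 * E / lambda^2
= 9.8696 * 200000.0 / 62^2
= 9.8696 * 200000.0 / 3844
= 513.507 MPa

513.507 MPa


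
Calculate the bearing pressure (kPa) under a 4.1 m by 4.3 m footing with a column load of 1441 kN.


A = 4.1 * 4.3 = 17.63 m^2
q = P / A = 1441 / 17.63
= 81.7357 kPa

81.7357 kPa


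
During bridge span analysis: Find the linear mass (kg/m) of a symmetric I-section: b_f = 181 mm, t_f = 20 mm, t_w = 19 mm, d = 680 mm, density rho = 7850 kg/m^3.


A_flanges = 2 * 181 * 20 = 7240 mm^2
A_web = (680 - 2 * 20) * 19 = 12160 mm^2
A_total = 7240 + 12160 = 19400 mm^2 = 0.019400 m^2
Weight = rho * A = 7850 * 0.019400 = 152.29 kg/m

152.29 kg/m


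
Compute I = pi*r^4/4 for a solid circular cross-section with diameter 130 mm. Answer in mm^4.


r = d / 2 = 130 / 2 = 65.0 mm
I = pi * r^4 / 4 = pi * 65.0^4 / 4
= 14019848.09 mm^4

14019848.09 mm^4


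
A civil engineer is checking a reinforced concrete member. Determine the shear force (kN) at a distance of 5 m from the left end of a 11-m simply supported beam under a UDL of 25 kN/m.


R_A = w * L / 2 = 25 * 11 / 2 = 137.5 kN
V(x) = R_A - w * x = 137.5 - 25 * 5
= 12.5 kN

12.5 kN


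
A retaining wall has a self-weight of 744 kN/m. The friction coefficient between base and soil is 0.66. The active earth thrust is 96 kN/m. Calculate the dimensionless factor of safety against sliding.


Resisting force = mu * W = 0.66 * 744 = 491.04 kN/m
FOS = Resisting / Driving = 491.04 / 96
= 5.115 (dimensionless)

5.115 (dimensionless)


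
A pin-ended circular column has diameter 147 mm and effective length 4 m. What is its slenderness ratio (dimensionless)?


Radius of gyration r = d / 4 = 147 / 4 = 36.75 mm
L_eff = 4000.0 mm
Slenderness ratio = L / r = 4000.0 / 36.75 = 108.84 (dimensionless)

108.84 (dimensionless)


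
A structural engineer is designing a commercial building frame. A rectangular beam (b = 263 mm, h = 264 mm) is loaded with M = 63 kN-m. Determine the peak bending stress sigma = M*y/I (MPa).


I = b * h^3 / 12 = 263 * 264^3 / 12 = 403261056.0 mm^4
y = h / 2 = 264 / 2 = 132.0 mm
M = 63 kN-m = 63000000.0 N-mm
sigma = M * y / I = 63000000.0 * 132.0 / 403261056.0
= 20.62 MPa

20.62 MPa


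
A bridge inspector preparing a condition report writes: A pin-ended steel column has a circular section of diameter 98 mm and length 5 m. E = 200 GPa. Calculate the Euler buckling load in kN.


I = pi * d^4 / 64 = 4527664.12 mm^4
L = 5000.0 mm
P_cr = pi^2 * E * I / L^2
= 9.8696 * 200000.0 * 4527664.12 / 5000.0^2
= 357490.03 N = 357.49 kN

357.49 kN


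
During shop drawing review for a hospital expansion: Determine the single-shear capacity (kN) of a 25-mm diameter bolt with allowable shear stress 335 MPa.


A = pi * d^2 / 4 = pi * 25^2 / 4 = 490.8739 mm^2
V = f_v * A / 1000 = 335 * 490.8739 / 1000
= 164.4427 kN

164.4427 kN


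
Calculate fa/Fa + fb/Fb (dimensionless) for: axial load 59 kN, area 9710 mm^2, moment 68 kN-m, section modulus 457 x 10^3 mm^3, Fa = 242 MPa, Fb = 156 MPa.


f_a = P / A = 59000.0 / 9710 = 6.0762 MPa
f_b = M / S = 68000000.0 / 457000.0 = 148.7965 MPa
Ratio = f_a / Fa + f_b / Fb
= 6.0762 / 242 + 148.7965 / 156
= 0.9789 (dimensionless)

0.9789 (dimensionless)


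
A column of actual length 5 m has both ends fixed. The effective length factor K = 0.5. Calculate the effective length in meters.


L_eff = K * L
= 0.5 * 5
= 2.5 m

2.5 m


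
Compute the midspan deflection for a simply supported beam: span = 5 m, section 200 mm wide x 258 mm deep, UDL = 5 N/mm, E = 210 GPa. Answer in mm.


I = 200 * 258^3 / 12 = 286225200.0 mm^4
L = 5000.0 mm, w = 5 N/mm, E = 210000.0 MPa
delta = 5 * w * L^4 / (384 * E * I)
= 5 * 5 * 5000.0^4 / (384 * 210000.0 * 286225200.0)
= 0.677 mm

0.677 mm


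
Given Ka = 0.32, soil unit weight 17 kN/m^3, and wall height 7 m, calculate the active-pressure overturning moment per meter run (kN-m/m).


Pa = 0.5 * Ka * gamma * H^2
= 0.5 * 0.32 * 17 * 7^2
= 133.28 kN/m
Arm = H / 3 = 7 / 3 = 2.3333 m
Mo = Pa * arm = Pa * H / 3 = 133.28 * 7 / 3 = 310.9867 kN-m/m

310.9867 kN-m/m


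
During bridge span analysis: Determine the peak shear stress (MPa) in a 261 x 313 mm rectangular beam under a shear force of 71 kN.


A = b * h = 261 * 313 = 81693 mm^2
V = 71 kN = 71000.0 N
tau_max = 1.5 * V / A = 1.5 * 71000.0 / 81693
= 1.3037 MPa

1.3037 MPa


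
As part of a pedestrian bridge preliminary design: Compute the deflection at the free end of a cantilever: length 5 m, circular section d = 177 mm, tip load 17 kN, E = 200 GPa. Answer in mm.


I = pi * d^4 / 64 = pi * 177^4 / 64 = 48179574.94 mm^4
L = 5000.0 mm, P = 17000.0 N, E = 200000.0 MPa
delta = P * L^3 / (3 * E * I)
= 17000.0 * 5000.0^3 / (3 * 200000.0 * 48179574.94)
= 73.5097 mm

73.5097 mm


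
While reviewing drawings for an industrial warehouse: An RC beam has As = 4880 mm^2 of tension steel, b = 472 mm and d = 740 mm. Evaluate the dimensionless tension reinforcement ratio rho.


rho = As / (b * d)
= 4880 / (472 * 740)
= 4880 / 349280
= 0.013972 (dimensionless)

0.013972 (dimensionless)


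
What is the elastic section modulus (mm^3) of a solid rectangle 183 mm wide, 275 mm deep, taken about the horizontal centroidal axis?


S = b * h^2 / 6
= 183 * 275^2 / 6
= 183 * 75625 / 6
= 2306562.5 mm^3

2306562.5 mm^3


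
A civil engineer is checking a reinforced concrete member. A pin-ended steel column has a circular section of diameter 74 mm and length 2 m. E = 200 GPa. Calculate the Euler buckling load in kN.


I = pi * d^4 / 64 = 1471962.61 mm^4
L = 2000.0 mm
P_cr = pi^2 * E * I / L^2
= 9.8696 * 200000.0 * 1471962.61 / 2000.0^2
= 726384.43 N = 726.3844 kN

726.3844 kN


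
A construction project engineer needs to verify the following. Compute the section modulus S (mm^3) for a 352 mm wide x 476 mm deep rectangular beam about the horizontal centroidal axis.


S = b * h^2 / 6
= 352 * 476^2 / 6
= 352 * 226576 / 6
= 13292458.67 mm^3

13292458.67 mm^3


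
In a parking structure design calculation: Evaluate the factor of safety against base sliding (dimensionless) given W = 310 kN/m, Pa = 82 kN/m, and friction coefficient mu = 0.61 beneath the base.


Resisting force = mu * W = 0.61 * 310 = 189.1 kN/m
FOS = Resisting / Driving = 189.1 / 82
= 2.3061 (dimensionless)

2.3061 (dimensionless)


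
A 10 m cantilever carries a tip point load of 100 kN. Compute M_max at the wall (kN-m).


For a cantilever with a point load at the free end:
M_max = P * L = 100 * 10 = 1000 kN-m

1000 kN-m


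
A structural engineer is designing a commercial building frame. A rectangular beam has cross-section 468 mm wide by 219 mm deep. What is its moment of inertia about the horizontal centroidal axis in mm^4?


I = b * h^3 / 12
= 468 * 219^3 / 12
= 468 * 10503459 / 12
= 409634901.0 mm^4

409634901.0 mm^4


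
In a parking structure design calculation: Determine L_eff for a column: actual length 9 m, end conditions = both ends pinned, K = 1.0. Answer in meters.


L_eff = K * L
= 1.0 * 9
= 9.0 m

9.0 m


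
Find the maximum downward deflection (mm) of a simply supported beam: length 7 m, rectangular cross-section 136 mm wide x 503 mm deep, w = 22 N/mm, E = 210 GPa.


I = 136 * 503^3 / 12 = 1442319972.67 mm^4
L = 7000.0 mm, w = 22 N/mm, E = 210000.0 MPa
delta = 5 * w * L^4 / (384 * E * I)
= 5 * 22 * 7000.0^4 / (384 * 210000.0 * 1442319972.67)
= 2.2708 mm

2.2708 mm


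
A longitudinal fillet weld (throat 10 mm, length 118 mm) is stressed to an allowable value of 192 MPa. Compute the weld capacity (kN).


Strength = throat * length * allowable stress
= 10 * 118 * 192 N
= 226560 N
= 226.56 kN

226.56 kN


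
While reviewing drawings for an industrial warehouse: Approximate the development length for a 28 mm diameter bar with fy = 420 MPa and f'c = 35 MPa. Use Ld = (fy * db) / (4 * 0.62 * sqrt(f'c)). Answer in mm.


Ld = (fy * db) / (4 * 0.62 * sqrt(f'c))
= (420 * 28) / (4 * 0.62 * sqrt(35))
= 11760 / 14.6719
= 801.53 mm

801.53 mm


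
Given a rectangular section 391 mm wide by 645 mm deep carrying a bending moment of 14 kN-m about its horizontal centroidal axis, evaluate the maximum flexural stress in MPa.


I = b * h^3 / 12 = 391 * 645^3 / 12 = 8743285406.25 mm^4
y = h / 2 = 645 / 2 = 322.5 mm
M = 14 kN-m = 14000000.0 N-mm
sigma = M * y / I = 14000000.0 * 322.5 / 8743285406.25
= 0.52 MPa

0.52 MPa


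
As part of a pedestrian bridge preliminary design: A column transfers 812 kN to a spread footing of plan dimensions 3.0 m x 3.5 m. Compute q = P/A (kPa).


A = 3.0 * 3.5 = 10.5 m^2
q = P / A = 812 / 10.5
= 77.3333 kPa

77.3333 kPa


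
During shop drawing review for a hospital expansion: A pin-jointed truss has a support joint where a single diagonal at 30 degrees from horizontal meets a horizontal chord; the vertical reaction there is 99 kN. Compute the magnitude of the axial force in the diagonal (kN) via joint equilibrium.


At the joint, only the diagonal has a vertical component, so vertical equilibrium gives:
F * sin(30) = 99
F = 99 / sin(30)
= 99 / 0.5
= 198.0 kN

198.0 kN


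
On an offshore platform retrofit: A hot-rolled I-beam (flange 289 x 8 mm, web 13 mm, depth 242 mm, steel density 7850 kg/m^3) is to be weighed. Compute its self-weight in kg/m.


A_flanges = 2 * 289 * 8 = 4624 mm^2
A_web = (242 - 2 * 8) * 13 = 2938 mm^2
A_total = 4624 + 2938 = 7562 mm^2 = 0.007562 m^2
Weight = rho * A = 7850 * 0.007562 = 59.3617 kg/m

59.3617 kg/m


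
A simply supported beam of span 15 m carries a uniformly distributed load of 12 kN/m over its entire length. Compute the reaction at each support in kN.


Total load = w * L = 12 * 15 = 180 kN
By symmetry, each reaction R = total / 2 = 180 / 2 = 90.0 kN

90.0 kN


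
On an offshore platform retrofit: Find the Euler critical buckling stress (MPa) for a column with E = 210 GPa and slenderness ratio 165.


sigma_cr = pi^2 * E / lambda^2
= 9.8696 * 210000.0 / 165^2
= 9.8696 * 210000.0 / 27225
= 76.1292 MPa

76.1292 MPa


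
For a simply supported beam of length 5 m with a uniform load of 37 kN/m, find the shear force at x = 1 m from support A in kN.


R_A = w * L / 2 = 37 * 5 / 2 = 92.5 kN
V(x) = R_A - w * x = 92.5 - 37 * 1
= 55.5 kN

55.5 kN


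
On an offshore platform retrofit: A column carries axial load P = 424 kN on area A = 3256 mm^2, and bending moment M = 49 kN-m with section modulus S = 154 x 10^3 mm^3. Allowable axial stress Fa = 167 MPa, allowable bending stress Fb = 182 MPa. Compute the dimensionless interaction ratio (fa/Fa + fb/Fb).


f_a = P / A = 424000.0 / 3256 = 130.2211 MPa
f_b = M / S = 49000000.0 / 154000.0 = 318.1818 MPa
Ratio = f_a / Fa + f_b / Fb
= 130.2211 / 167 + 318.1818 / 182
= 2.528 (dimensionless)

2.528 (dimensionless)


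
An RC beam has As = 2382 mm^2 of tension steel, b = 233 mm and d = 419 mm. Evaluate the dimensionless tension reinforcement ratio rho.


rho = As / (b * d)
= 2382 / (233 * 419)
= 2382 / 97627
= 0.024399 (dimensionless)

0.024399 (dimensionless)


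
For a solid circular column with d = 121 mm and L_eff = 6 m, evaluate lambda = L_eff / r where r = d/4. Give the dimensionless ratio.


Radius of gyration r = d / 4 = 121 / 4 = 30.25 mm
L_eff = 6000.0 mm
Slenderness ratio = L / r = 6000.0 / 30.25 = 198.35 (dimensionless)

198.35 (dimensionless)


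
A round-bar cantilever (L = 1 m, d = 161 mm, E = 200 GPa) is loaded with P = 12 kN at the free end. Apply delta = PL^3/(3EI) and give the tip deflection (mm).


I = pi * d^4 / 64 = pi * 161^4 / 64 = 32981727.78 mm^4
L = 1000.0 mm, P = 12000.0 N, E = 200000.0 MPa
delta = P * L^3 / (3 * E * I)
= 12000.0 * 1000.0^3 / (3 * 200000.0 * 32981727.78)
= 0.6064 mm

0.6064 mm


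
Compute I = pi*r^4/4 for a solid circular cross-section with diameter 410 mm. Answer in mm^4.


r = d / 2 = 410 / 2 = 205.0 mm
I = pi * r^4 / 4 = pi * 205.0^4 / 4
= 1387092187.25 mm^4

1387092187.25 mm^4


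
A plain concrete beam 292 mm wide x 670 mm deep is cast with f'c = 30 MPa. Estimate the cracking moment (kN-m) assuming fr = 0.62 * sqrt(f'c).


fr = 0.62 * sqrt(30) = 0.62 * 5.4772 = 3.3959 MPa
I = 292 * 670^3 / 12 = 7318566333.33 mm^4
y_t = 335.0 mm
M_cr = fr * I / y_t = 3.3959 * 7318566333.33 / 335.0 N-mm
= 74.188 kN-m

74.188 kN-m


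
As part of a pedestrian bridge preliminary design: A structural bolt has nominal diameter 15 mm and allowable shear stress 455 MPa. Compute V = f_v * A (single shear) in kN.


A = pi * d^2 / 4 = pi * 15^2 / 4 = 176.7146 mm^2
V = f_v * A / 1000 = 455 * 176.7146 / 1000
= 80.4051 kN

80.4051 kN


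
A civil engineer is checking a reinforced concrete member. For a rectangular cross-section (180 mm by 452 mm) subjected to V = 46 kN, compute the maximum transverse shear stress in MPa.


A = b * h = 180 * 452 = 81360 mm^2
V = 46 kN = 46000.0 N
tau_max = 1.5 * V / A = 1.5 * 46000.0 / 81360
= 0.8481 MPa

0.8481 MPa


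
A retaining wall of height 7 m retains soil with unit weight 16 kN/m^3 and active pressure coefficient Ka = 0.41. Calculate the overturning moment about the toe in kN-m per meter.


Pa = 0.5 * Ka * gamma * H^2
= 0.5 * 0.41 * 16 * 7^2
= 160.72 kN/m
Arm = H / 3 = 7 / 3 = 2.3333 m
Mo = Pa * arm = Pa * H / 3 = 160.72 * 7 / 3 = 375.0133 kN-m/m

375.0133 kN-m/m


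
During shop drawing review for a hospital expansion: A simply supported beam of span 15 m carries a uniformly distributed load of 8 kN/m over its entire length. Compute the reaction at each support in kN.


Total load = w * L = 8 * 15 = 120 kN
By symmetry, each reaction R = total / 2 = 120 / 2 = 60.0 kN

60.0 kN


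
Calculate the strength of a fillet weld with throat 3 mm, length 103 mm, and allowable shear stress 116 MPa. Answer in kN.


Strength = throat * length * allowable stress
= 3 * 103 * 116 N
= 35844 N
= 35.84 kN

35.84 kN


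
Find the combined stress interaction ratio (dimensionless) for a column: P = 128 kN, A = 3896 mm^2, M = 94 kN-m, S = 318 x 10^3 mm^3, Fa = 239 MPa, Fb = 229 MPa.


f_a = P / A = 128000.0 / 3896 = 32.8542 MPa
f_b = M / S = 94000000.0 / 318000.0 = 295.5975 MPa
Ratio = f_a / Fa + f_b / Fb
= 32.8542 / 239 + 295.5975 / 229
= 1.4283 (dimensionless)

1.4283 (dimensionless)


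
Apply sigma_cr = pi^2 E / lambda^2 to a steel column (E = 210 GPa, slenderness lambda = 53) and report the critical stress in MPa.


sigma_cr = pi^2 * E / lambda^2
= 9.8696 * 210000.0 / 53^2
= 9.8696 * 210000.0 / 2809
= 737.8487 MPa

737.8487 MPa


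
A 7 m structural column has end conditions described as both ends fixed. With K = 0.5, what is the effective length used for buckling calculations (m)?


L_eff = K * L
= 0.5 * 7
= 3.5 m

3.5 m


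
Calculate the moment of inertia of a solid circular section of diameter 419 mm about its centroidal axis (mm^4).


r = d / 2 = 419 / 2 = 209.5 mm
I = pi * r^4 / 4 = pi * 209.5^4 / 4
= 1512954929.05 mm^4

1512954929.05 mm^4


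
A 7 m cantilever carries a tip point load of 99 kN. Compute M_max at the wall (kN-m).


For a cantilever with a point load at the free end:
M_max = P * L = 99 * 7 = 693 kN-m

693 kN-m


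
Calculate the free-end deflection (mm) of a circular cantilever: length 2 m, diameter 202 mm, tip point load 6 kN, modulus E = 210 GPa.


I = pi * d^4 / 64 = pi * 202^4 / 64 = 81728847.83 mm^4
L = 2000.0 mm, P = 6000.0 N, E = 210000.0 MPa
delta = P * L^3 / (3 * E * I)
= 6000.0 * 2000.0^3 / (3 * 210000.0 * 81728847.83)
= 0.9322 mm

0.9322 mm


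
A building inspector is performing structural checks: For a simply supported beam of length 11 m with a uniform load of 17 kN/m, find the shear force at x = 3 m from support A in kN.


R_A = w * L / 2 = 17 * 11 / 2 = 93.5 kN
V(x) = R_A - w * x = 93.5 - 17 * 3
= 42.5 kN

42.5 kN


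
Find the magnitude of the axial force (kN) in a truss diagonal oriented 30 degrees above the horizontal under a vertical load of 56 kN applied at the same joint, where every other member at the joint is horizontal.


At the joint, only the diagonal has a vertical component, so vertical equilibrium gives:
F * sin(30) = 56
F = 56 / sin(30)
= 56 / 0.5
= 112.0 kN

112.0 kN


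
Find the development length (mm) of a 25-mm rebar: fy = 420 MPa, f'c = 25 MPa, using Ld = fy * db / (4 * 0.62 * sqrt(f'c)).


Ld = (fy * db) / (4 * 0.62 * sqrt(f'c))
= (420 * 25) / (4 * 0.62 * sqrt(25))
= 10500 / 12.4
= 846.77 mm

846.77 mm


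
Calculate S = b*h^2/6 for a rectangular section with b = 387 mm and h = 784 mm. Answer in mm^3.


S = b * h^2 / 6
= 387 * 784^2 / 6
= 387 * 614656 / 6
= 39645312.0 mm^3

39645312.0 mm^3


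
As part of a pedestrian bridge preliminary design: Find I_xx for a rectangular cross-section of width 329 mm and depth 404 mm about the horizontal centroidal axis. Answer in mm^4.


I = b * h^3 / 12
= 329 * 404^3 / 12
= 329 * 65939264 / 12
= 1807834821.33 mm^4

1807834821.33 mm^4


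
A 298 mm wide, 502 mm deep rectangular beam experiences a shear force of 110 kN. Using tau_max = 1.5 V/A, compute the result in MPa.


A = b * h = 298 * 502 = 149596 mm^2
V = 110 kN = 110000.0 N
tau_max = 1.5 * V / A = 1.5 * 110000.0 / 149596
= 1.103 MPa

1.103 MPa


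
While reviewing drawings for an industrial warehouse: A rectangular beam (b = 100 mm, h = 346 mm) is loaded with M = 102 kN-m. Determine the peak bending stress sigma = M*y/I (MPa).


I = b * h^3 / 12 = 100 * 346^3 / 12 = 345181133.33 mm^4
y = h / 2 = 346 / 2 = 173.0 mm
M = 102 kN-m = 102000000.0 N-mm
sigma = M * y / I = 102000000.0 * 173.0 / 345181133.33
= 51.12 MPa

51.12 MPa


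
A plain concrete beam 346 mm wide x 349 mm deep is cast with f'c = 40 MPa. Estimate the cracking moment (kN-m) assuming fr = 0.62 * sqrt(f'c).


fr = 0.62 * sqrt(40) = 0.62 * 6.3246 = 3.9212 MPa
I = 346 * 349^3 / 12 = 1225663162.83 mm^4
y_t = 174.5 mm
M_cr = fr * I / y_t = 3.9212 * 1225663162.83 / 174.5 N-mm
= 27.5421 kN-m

27.5421 kN-m


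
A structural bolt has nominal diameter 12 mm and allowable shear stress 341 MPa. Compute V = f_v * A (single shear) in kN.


A = pi * d^2 / 4 = pi * 12^2 / 4 = 113.0973 mm^2
V = f_v * A / 1000 = 341 * 113.0973 / 1000
= 38.5662 kN

38.5662 kN


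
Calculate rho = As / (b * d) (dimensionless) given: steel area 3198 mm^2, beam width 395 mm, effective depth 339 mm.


rho = As / (b * d)
= 3198 / (395 * 339)
= 3198 / 133905
= 0.023883 (dimensionless)

0.023883 (dimensionless)


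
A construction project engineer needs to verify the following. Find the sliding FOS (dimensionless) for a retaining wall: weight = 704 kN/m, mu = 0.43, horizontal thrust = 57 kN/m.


Resisting force = mu * W = 0.43 * 704 = 302.72 kN/m
FOS = Resisting / Driving = 302.72 / 57
= 5.3109 (dimensionless)

5.3109 (dimensionless)


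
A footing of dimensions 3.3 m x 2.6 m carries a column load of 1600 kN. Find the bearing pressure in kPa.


A = 3.3 * 2.6 = 8.58 m^2
q = P / A = 1600 / 8.58
= 186.4802 kPa

186.4802 kPa


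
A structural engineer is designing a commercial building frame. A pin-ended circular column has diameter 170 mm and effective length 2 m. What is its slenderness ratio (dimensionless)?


Radius of gyration r = d / 4 = 170 / 4 = 42.5 mm
L_eff = 2000.0 mm
Slenderness ratio = L / r = 2000.0 / 42.5 = 47.06 (dimensionless)

47.06 (dimensionless)


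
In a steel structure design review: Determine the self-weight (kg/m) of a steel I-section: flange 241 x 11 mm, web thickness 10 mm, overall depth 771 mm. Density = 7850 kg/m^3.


A_flanges = 2 * 241 * 11 = 5302 mm^2
A_web = (771 - 2 * 11) * 10 = 7490 mm^2
A_total = 5302 + 7490 = 12792 mm^2 = 0.012792 m^2
Weight = rho * A = 7850 * 0.012792 = 100.4172 kg/m

100.4172 kg/m


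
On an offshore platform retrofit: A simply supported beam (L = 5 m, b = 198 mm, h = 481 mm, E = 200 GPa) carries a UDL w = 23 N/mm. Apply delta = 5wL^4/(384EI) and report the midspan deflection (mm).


I = 198 * 481^3 / 12 = 1836196576.5 mm^4
L = 5000.0 mm, w = 23 N/mm, E = 200000.0 MPa
delta = 5 * w * L^4 / (384 * E * I)
= 5 * 23 * 5000.0^4 / (384 * 200000.0 * 1836196576.5)
= 0.5097 mm

0.5097 mm


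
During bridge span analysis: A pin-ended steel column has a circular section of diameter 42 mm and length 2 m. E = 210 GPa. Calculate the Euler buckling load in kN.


I = pi * d^4 / 64 = 152745.02 mm^4
L = 2000.0 mm
P_cr = pi^2 * E * I / L^2
= 9.8696 * 210000.0 * 152745.02 / 2000.0^2
= 79145.48 N = 79.1455 kN

79.1455 kN


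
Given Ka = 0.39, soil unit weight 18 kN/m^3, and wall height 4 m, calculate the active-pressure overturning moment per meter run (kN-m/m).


Pa = 0.5 * Ka * gamma * H^2
= 0.5 * 0.39 * 18 * 4^2
= 56.16 kN/m
Arm = H / 3 = 4 / 3 = 1.3333 m
Mo = Pa * arm = Pa * H / 3 = 56.16 * 4 / 3 = 74.88 kN-m/m

74.88 kN-m/m


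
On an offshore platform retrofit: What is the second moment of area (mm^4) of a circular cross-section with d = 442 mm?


r = d / 2 = 442 / 2 = 221.0 mm
I = pi * r^4 / 4 = pi * 221.0^4 / 4
= 1873522771.79 mm^4

1873522771.79 mm^4


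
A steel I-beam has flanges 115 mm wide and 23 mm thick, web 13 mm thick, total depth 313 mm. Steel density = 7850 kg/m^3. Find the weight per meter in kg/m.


A_flanges = 2 * 115 * 23 = 5290 mm^2
A_web = (313 - 2 * 23) * 13 = 3471 mm^2
A_total = 5290 + 3471 = 8761 mm^2 = 0.008761 m^2
Weight = rho * A = 7850 * 0.008761 = 68.7738 kg/m

68.7738 kg/m


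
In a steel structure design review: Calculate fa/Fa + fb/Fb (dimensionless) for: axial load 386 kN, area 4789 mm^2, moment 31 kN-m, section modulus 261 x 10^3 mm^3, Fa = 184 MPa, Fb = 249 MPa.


f_a = P / A = 386000.0 / 4789 = 80.6014 MPa
f_b = M / S = 31000000.0 / 261000.0 = 118.7739 MPa
Ratio = f_a / Fa + f_b / Fb
= 80.6014 / 184 + 118.7739 / 249
= 0.9151 (dimensionless)

0.9151 (dimensionless)


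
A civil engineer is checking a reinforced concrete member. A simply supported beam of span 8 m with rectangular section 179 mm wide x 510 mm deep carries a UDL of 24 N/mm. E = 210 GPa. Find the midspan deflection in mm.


I = 179 * 510^3 / 12 = 1978710750.0 mm^4
L = 8000.0 mm, w = 24 N/mm, E = 210000.0 MPa
delta = 5 * w * L^4 / (384 * E * I)
= 5 * 24 * 8000.0^4 / (384 * 210000.0 * 1978710750.0)
= 3.0804 mm

3.0804 mm
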